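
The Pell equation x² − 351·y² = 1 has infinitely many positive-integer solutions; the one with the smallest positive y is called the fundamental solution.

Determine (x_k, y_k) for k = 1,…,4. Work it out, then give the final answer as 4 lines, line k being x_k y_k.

62425 3332
7793761249 416000200
973051091875225 51937624966668
121485428812828080001 6484412476672499600

d=351: √d = [18; 1,2,1,3,2,2,2,3,1,2,1,36] (ℓ=12, even), read p_11/q_11
step 0: (18, 1)  from 18·(1,0) + (0,1)
…
step 7: (3747, 200)  from 2·(1555,83) + (637,34)
step 8: (12796, 683)  from 3·(3747,200) + (1555,83)
step 9: (16543, 883)  from 1·(12796,683) + (3747,200)
step 10: (45882, 2449)  from 2·(16543,883) + (12796,683)
step 11: (62425, 3332)  from 1·(45882,2449) + (16543,883)
→ (62425, 3332).  Check: 62425²=3896880625, 351·3332²=3896880624, difference 1.
(x_2, y_2) = (62425·62425 + 351·3332·3332, 62425·3332 + 3332·62425) = (7793761249, 416000200)
(x_3, y_3) = (62425·7793761249 + 351·3332·416000200, 62425·416000200 + 3332·7793761249) = (973051091875225, 51937624966668)
(x_4, y_4) = (62425·973051091875225 + 351·3332·51937624966668, 62425·51937624966668 + 3332·973051091875225) = (121485428812828080001, 6484412476672499600)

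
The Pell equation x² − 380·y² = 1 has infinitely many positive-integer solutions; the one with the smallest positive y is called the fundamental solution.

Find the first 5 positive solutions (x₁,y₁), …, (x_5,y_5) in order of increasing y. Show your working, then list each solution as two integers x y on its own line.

39 2
3041 156
237159 12166
18495361 948792
1442400999 73993610

√380 = [19; 2,38, …], period ℓ=2 (even) → k=1
step 0: (19, 1)  from 19·(1,0) + (0,1)
step 1: (39, 2)  from 2·(19,1) + (1,0)
fundamental: x₁=39, y₁=2  (since 1521 − 380·4 = 1)
n=2: (39,2)∘(39,2) = (39·39+380·2·2, 39·2+2·39) = (3041,156)
n=3: (3041,156)∘(39,2) = (39·3041+380·2·156, 39·156+2·3041) = (237159,12166)
n=4: (237159,12166)∘(39,2) = (39·237159+380·2·12166, 39·12166+2·237159) = (18495361,948792)
n=5: (18495361,948792)∘(39,2) = (39·18495361+380·2·948792, 39·948792+2·18495361) = (1442400999,73993610)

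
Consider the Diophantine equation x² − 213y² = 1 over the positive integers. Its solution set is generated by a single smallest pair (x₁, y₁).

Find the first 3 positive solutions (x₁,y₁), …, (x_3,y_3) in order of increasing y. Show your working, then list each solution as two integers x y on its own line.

[14; 1,1,2,6,1,8,1,6,2,1,1,28] for √213; ℓ=12 ⇒ convergent index 11
i=0: a=14 ⇒ p=14, q=1
i=1: a=1 ⇒ p=15, q=1
i=2: a=1 ⇒ p=29, q=2
…
i=4: a=6 ⇒ p=467, q=32
i=5: a=1 ⇒ p=540, q=37
i=6: a=8 ⇒ p=4787, q=328
i=7: a=1 ⇒ p=5327, q=365
…
i=9: a=2 ⇒ p=78825, q=5401
i=10: a=1 ⇒ p=115574, q=7919
i=11: a=1 ⇒ p=194399, q=13320
→ (194399, 13320).  Check: 194399²=37790971201, 213·13320²=37790971200, difference 1.
k=2:  x_2 = 194399·194399+213·13320·13320 = 75581942401,  y_2 = 194399·13320+13320·194399 = 5178789360
k=3:  x_3 = 194399·75581942401+213·13320·5178789360 = 29386108041429599,  y_3 = 194399·5178789360+13320·75581942401 = 2013502945575960

194399 13320
75581942401 5178789360
29386108041429599 2013502945575960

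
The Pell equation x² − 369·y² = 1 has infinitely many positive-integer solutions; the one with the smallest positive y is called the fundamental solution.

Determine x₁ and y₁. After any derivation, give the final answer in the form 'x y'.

d=369: √d = [19; 4,1,3,2,7,4,7,2,3,1,4,38] (ℓ=12, even), read p_11/q_11
step 0: (19, 1)  from 19·(1,0) + (0,1)
step 1: (77, 4)  from 4·(19,1) + (1,0)
step 2: (96, 5)  from 1·(77,4) + (19,1)
step 3: (365, 19)  from 3·(96,5) + (77,4)
…
step 6: (25414, 1323)  from 4·(6147,320) + (826,43)
step 7: (184045, 9581)  from 7·(25414,1323) + (6147,320)
step 8: (393504, 20485)  from 2·(184045,9581) + (25414,1323)
step 9: (1364557, 71036)  from 3·(393504,20485) + (184045,9581)
step 10: (1758061, 91521)  from 1·(1364557,71036) + (393504,20485)
step 11: (8396801, 437120)  from 4·(1758061,91521) + (1364557,71036)
fundamental: x₁=8396801, y₁=437120  (since 70506267033601 − 369·191073894400 = 1)

8396801 437120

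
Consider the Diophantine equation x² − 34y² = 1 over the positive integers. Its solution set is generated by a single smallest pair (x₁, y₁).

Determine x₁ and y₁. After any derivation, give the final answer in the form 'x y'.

[5; 1,4,1,10] for √34; ℓ=4 ⇒ convergent index 3
k=0  a_k=5  p_k/q_k = 5/1
…
k=2  a_k=4  p_k/q_k = 29/5
k=3  a_k=1  p_k/q_k = 35/6
fundamental: x₁=35, y₁=6  (since 1225 − 34·36 = 1)

35 6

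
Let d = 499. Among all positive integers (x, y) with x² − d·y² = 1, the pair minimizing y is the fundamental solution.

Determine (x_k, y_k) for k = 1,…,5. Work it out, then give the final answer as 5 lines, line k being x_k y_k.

4490 201
40320199 1804980
362075382530 16208720199
3251436894799201 145554305582040
29197902953221442450 1307077647917999001

[22; 2,1,21,1,2,44] for √499; ℓ=6 ⇒ convergent index 5
step 0: (22, 1)  from 22·(1,0) + (0,1)
…
step 2: (67, 3)  from 1·(45,2) + (22,1)
…
step 4: (1519, 68)  from 1·(1452,65) + (67,3)
step 5: (4490, 201)  from 2·(1519,68) + (1452,65)
(x₁, y₁) = (4490, 201);  4490² − 499·201² = 1 ✓
(x_2, y_2) = (4490·4490 + 499·201·201, 4490·201 + 201·4490) = (40320199, 1804980)
(x_3, y_3) = (4490·40320199 + 499·201·1804980, 4490·1804980 + 201·40320199) = (362075382530, 16208720199)
(x_4, y_4) = (4490·362075382530 + 499·201·16208720199, 4490·16208720199 + 201·362075382530) = (3251436894799201, 145554305582040)
(x_5, y_5) = (4490·3251436894799201 + 499·201·145554305582040, 4490·145554305582040 + 201·3251436894799201) = (29197902953221442450, 1307077647917999001)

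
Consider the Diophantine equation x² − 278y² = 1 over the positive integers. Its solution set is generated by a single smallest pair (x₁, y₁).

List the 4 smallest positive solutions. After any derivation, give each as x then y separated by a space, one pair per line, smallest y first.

2501 150
12510001 750300
62575022501 3753000450
313000250040001 18772507500600

√278 → a₀=16, period (1,2,16,2,1,32); ℓ=6 even so k=5
i=0: a=16 ⇒ p=16, q=1
i=1: a=1 ⇒ p=17, q=1
…
i=3: a=16 ⇒ p=817, q=49
i=4: a=2 ⇒ p=1684, q=101
i=5: a=1 ⇒ p=2501, q=150
fundamental: x₁=2501, y₁=150  (since 6255001 − 278·22500 = 1)
k=2:  x_2 = 2501·2501+278·150·150 = 12510001,  y_2 = 2501·150+150·2501 = 750300
k=3:  x_3 = 2501·12510001+278·150·750300 = 62575022501,  y_3 = 2501·750300+150·12510001 = 3753000450
k=4:  x_4 = 2501·62575022501+278·150·3753000450 = 313000250040001,  y_4 = 2501·3753000450+150·62575022501 = 18772507500600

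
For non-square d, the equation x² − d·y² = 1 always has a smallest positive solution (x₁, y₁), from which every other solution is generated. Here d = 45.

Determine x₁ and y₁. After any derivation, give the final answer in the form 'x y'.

161 24

√45 = [6; 1,2,2,2,1,12, …], period ℓ=6 (even) → k=5
i=0: a=6 ⇒ p=6, q=1
…
i=3: a=2 ⇒ p=47, q=7
i=4: a=2 ⇒ p=114, q=17
i=5: a=1 ⇒ p=161, q=24
(x₁, y₁) = (161, 24);  161² − 45·24² = 1 ✓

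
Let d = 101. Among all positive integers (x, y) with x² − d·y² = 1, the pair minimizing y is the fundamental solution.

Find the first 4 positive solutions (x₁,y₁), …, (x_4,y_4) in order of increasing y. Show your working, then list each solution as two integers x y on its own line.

d=101: √d = [10; 20] (ℓ=1, odd), read p_1/q_1
a_0=10:  p_0=10·1+0=10,  q_0=10·0+1=1
a_1=20:  p_1=20·10+1=201,  q_1=20·1+0=20
→ (201, 20).  Check: 201²=40401, 101·20²=40400, difference 1.
n=2: (201,20)∘(201,20) = (201·201+101·20·20, 201·20+20·201) = (80801,8040)
n=3: (80801,8040)∘(201,20) = (201·80801+101·20·8040, 201·8040+20·80801) = (32481801,3232060)
n=4: (32481801,3232060)∘(201,20) = (201·32481801+101·20·3232060, 201·3232060+20·32481801) = (13057603201,1299280080)

201 20
80801 8040
32481801 3232060
13057603201 1299280080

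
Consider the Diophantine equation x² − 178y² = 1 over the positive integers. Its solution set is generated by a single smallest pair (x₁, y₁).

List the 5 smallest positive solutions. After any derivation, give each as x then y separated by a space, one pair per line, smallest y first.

[13; 2,1,12,1,2,26] for √178; ℓ=6 ⇒ convergent index 5
step 0: (13, 1)  from 13·(1,0) + (0,1)
step 1: (27, 2)  from 2·(13,1) + (1,0)
step 2: (40, 3)  from 1·(27,2) + (13,1)
step 3: (507, 38)  from 12·(40,3) + (27,2)
step 4: (547, 41)  from 1·(507,38) + (40,3)
step 5: (1601, 120)  from 2·(547,41) + (507,38)
→ (1601, 120).  Check: 1601²=2563201, 178·120²=2563200, difference 1.
(x_2, y_2) = (1601·1601 + 178·120·120, 1601·120 + 120·1601) = (5126401, 384240)
(x_3, y_3) = (1601·5126401 + 178·120·384240, 1601·384240 + 120·5126401) = (16414734401, 1230336360)
(x_4, y_4) = (1601·16414734401 + 178·120·1230336360, 1601·1230336360 + 120·16414734401) = (52559974425601, 3939536640480)
(x_5, y_5) = (1601·52559974425601 + 178·120·3939536640480, 1601·3939536640480 + 120·52559974425601) = (168297021696040001, 12614395092480600)

1601 120
5126401 384240
16414734401 1230336360
52559974425601 3939536640480
168297021696040001 12614395092480600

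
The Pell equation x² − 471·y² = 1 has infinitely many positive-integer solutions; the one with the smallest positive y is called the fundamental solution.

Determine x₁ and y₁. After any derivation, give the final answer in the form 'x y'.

7838695 361188

d=471: √d = [21; 1,2,2,1,3,…,2,1,42] (ℓ=14, even), read p_13/q_13
step 0: (21, 1)  from 21·(1,0) + (0,1)
step 1: (22, 1)  from 1·(21,1) + (1,0)
step 2: (65, 3)  from 2·(22,1) + (21,1)
step 3: (152, 7)  from 2·(65,3) + (22,1)
…
step 6: (3429, 158)  from 4·(803,37) + (217,10)
…
step 11: (2331742, 107441)  from 2·(843469,38865) + (644804,29711)
step 12: (5506953, 253747)  from 2·(2331742,107441) + (843469,38865)
step 13: (7838695, 361188)  from 1·(5506953,253747) + (2331742,107441)
(x₁, y₁) = (7838695, 361188);  7838695² − 471·361188² = 1 ✓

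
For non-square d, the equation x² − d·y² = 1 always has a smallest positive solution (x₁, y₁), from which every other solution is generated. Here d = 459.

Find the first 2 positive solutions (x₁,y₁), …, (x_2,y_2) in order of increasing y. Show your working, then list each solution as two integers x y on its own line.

499850 23331
499700044999 23324000700

√459 = [21; 2,2,1,4,21,4,1,2,2,42, …], period ℓ=10 (even) → k=9
step 0: (21, 1)  from 21·(1,0) + (0,1)
step 1: (43, 2)  from 2·(21,1) + (1,0)
step 2: (107, 5)  from 2·(43,2) + (21,1)
step 3: (150, 7)  from 1·(107,5) + (43,2)
step 4: (707, 33)  from 4·(150,7) + (107,5)
step 5: (14997, 700)  from 21·(707,33) + (150,7)
step 6: (60695, 2833)  from 4·(14997,700) + (707,33)
…
step 8: (212079, 9899)  from 2·(75692,3533) + (60695,2833)
step 9: (499850, 23331)  from 2·(212079,9899) + (75692,3533)
(x₁, y₁) = (499850, 23331);  499850² − 459·23331² = 1 ✓
(x_2, y_2) = (499850·499850 + 459·23331·23331, 499850·23331 + 23331·499850) = (499700044999, 23324000700)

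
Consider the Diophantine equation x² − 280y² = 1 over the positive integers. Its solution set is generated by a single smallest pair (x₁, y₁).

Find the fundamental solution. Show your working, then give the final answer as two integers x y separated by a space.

√280 → a₀=16, period (1,2,1,2,1,32); ℓ=6 even so k=5
i=0: a=16 ⇒ p=16, q=1
i=1: a=1 ⇒ p=17, q=1
…
i=4: a=2 ⇒ p=184, q=11
i=5: a=1 ⇒ p=251, q=15
(x₁, y₁) = (251, 15);  251² − 280·15² = 1 ✓

251 15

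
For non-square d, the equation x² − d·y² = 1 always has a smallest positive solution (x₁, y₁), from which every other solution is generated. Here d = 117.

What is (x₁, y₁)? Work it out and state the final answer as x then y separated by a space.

649 60

√117 → a₀=10, period (1,4,2,4,1,20); ℓ=6 even so k=5
step 0: (10, 1)  from 10·(1,0) + (0,1)
step 1: (11, 1)  from 1·(10,1) + (1,0)
step 2: (54, 5)  from 4·(11,1) + (10,1)
step 3: (119, 11)  from 2·(54,5) + (11,1)
step 4: (530, 49)  from 4·(119,11) + (54,5)
step 5: (649, 60)  from 1·(530,49) + (119,11)
fundamental: x₁=649, y₁=60  (since 421201 − 117·3600 = 1)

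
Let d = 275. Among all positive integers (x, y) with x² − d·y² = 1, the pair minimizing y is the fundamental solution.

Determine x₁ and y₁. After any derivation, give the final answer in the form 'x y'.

d=275: √d = [16; 1,1,2,1,1,32] (ℓ=6, even), read p_5/q_5
step 0: (16, 1)  from 16·(1,0) + (0,1)
step 1: (17, 1)  from 1·(16,1) + (1,0)
…
step 4: (116, 7)  from 1·(83,5) + (33,2)
step 5: (199, 12)  from 1·(116,7) + (83,5)
(x₁, y₁) = (199, 12);  199² − 275·12² = 1 ✓

199 12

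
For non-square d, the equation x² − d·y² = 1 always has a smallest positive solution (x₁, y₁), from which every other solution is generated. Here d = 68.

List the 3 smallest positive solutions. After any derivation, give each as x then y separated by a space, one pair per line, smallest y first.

√68 → a₀=8, period (4,16); ℓ=2 even so k=1
k=0  a_k=8  p_k/q_k = 8/1
k=1  a_k=4  p_k/q_k = 33/4
→ (33, 4).  Check: 33²=1089, 68·4²=1088, difference 1.
k=2:  x_2 = 33·33+68·4·4 = 2177,  y_2 = 33·4+4·33 = 264
k=3:  x_3 = 33·2177+68·4·264 = 143649,  y_3 = 33·264+4·2177 = 17420

33 4
2177 264
143649 17420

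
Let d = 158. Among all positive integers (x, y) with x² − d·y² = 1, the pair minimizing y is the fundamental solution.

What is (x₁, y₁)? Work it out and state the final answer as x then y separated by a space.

[12; 1,1,3,12,3,1,1,24] for √158; ℓ=8 ⇒ convergent index 7
step 0: (12, 1)  from 12·(1,0) + (0,1)
step 1: (13, 1)  from 1·(12,1) + (1,0)
step 2: (25, 2)  from 1·(13,1) + (12,1)
step 3: (88, 7)  from 3·(25,2) + (13,1)
…
step 6: (4412, 351)  from 1·(3331,265) + (1081,86)
step 7: (7743, 616)  from 1·(4412,351) + (3331,265)
(x₁, y₁) = (7743, 616);  7743² − 158·616² = 1 ✓

7743 616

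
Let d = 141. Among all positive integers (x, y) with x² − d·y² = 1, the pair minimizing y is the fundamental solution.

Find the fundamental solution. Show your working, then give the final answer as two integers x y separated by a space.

d=141: √d = [11; 1,6,1,22] (ℓ=4, even), read p_3/q_3
step 0: (11, 1)  from 11·(1,0) + (0,1)
…
step 2: (83, 7)  from 6·(12,1) + (11,1)
step 3: (95, 8)  from 1·(83,7) + (12,1)
→ (95, 8).  Check: 95²=9025, 141·8²=9024, difference 1.

95 8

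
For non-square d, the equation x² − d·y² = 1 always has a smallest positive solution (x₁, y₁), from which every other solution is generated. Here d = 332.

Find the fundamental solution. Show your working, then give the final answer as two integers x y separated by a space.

13447 738

[18; 4,1,1,8,1,1,4,36] for √332; ℓ=8 ⇒ convergent index 7
a_0=18:  p_0=18·1+0=18,  q_0=18·0+1=1
a_1=4:  p_1=4·18+1=73,  q_1=4·1+0=4
…
a_6=1:  p_6=1·1567+1403=2970,  q_6=1·86+77=163
a_7=4:  p_7=4·2970+1567=13447,  q_7=4·163+86=738
(x₁, y₁) = (13447, 738);  13447² − 332·738² = 1 ✓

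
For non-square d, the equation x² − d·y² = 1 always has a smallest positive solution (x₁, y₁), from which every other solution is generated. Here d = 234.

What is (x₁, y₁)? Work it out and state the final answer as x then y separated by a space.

5201 340

d=234: √d = [15; 3,2,1,2,1,2,3,30] (ℓ=8, even), read p_7/q_7
k=0  a_k=15  p_k/q_k = 15/1
…
k=2  a_k=2  p_k/q_k = 107/7
k=3  a_k=1  p_k/q_k = 153/10
k=4  a_k=2  p_k/q_k = 413/27
k=5  a_k=1  p_k/q_k = 566/37
k=6  a_k=2  p_k/q_k = 1545/101
k=7  a_k=3  p_k/q_k = 5201/340
(x₁, y₁) = (5201, 340);  5201² − 234·340² = 1 ✓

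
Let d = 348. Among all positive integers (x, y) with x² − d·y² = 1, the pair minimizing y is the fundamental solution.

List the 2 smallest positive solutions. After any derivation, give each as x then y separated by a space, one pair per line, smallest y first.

1567 84
4910977 263256

√348 = [18; 1,1,1,8,1,1,1,36, …], period ℓ=8 (even) → k=7
step 0: (18, 1)  from 18·(1,0) + (0,1)
…
step 2: (37, 2)  from 1·(19,1) + (18,1)
step 3: (56, 3)  from 1·(37,2) + (19,1)
step 4: (485, 26)  from 8·(56,3) + (37,2)
…
step 6: (1026, 55)  from 1·(541,29) + (485,26)
step 7: (1567, 84)  from 1·(1026,55) + (541,29)
fundamental: x₁=1567, y₁=84  (since 2455489 − 348·7056 = 1)
n=2: (1567,84)∘(1567,84) = (1567·1567+348·84·84, 1567·84+84·1567) = (4910977,263256)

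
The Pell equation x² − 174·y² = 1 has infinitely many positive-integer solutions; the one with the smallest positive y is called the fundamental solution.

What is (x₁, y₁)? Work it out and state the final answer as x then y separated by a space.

1451 110

√174 → a₀=13, period (5,4,5,26); ℓ=4 even so k=3
k=0  a_k=13  p_k/q_k = 13/1
…
k=2  a_k=4  p_k/q_k = 277/21
k=3  a_k=5  p_k/q_k = 1451/110
fundamental: x₁=1451, y₁=110  (since 2105401 − 174·12100 = 1)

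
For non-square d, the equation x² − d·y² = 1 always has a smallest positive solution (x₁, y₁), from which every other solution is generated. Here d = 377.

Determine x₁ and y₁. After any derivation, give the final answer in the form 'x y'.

233 12

[19; 2,2,2,38] for √377; ℓ=4 ⇒ convergent index 3
i=0: a=19 ⇒ p=19, q=1
…
i=2: a=2 ⇒ p=97, q=5
i=3: a=2 ⇒ p=233, q=12
fundamental: x₁=233, y₁=12  (since 54289 − 377·144 = 1)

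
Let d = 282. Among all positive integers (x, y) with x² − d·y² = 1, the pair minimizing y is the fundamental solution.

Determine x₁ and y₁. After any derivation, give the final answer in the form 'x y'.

2351 140

d=282: √d = [16; 1,3,1,4,1,3,1,32] (ℓ=8, even), read p_7/q_7
i=0: a=16 ⇒ p=16, q=1
i=1: a=1 ⇒ p=17, q=1
…
i=3: a=1 ⇒ p=84, q=5
i=4: a=4 ⇒ p=403, q=24
i=5: a=1 ⇒ p=487, q=29
i=6: a=3 ⇒ p=1864, q=111
i=7: a=1 ⇒ p=2351, q=140
→ (2351, 140).  Check: 2351²=5527201, 282·140²=5527200, difference 1.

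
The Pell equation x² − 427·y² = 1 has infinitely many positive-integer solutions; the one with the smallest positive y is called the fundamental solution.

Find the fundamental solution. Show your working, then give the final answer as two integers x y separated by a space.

√427 → a₀=20, period (1,1,1,40); ℓ=4 even so k=3
i=0: a=20 ⇒ p=20, q=1
i=1: a=1 ⇒ p=21, q=1
i=2: a=1 ⇒ p=41, q=2
i=3: a=1 ⇒ p=62, q=3
fundamental: x₁=62, y₁=3  (since 3844 − 427·9 = 1)

62 3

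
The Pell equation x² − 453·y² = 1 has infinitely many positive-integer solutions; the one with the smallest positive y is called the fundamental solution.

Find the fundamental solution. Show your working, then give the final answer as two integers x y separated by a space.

√453 → a₀=21, period (3,1,1,10,14,10,1,1,3,42); ℓ=10 even so k=9
step 0: (21, 1)  from 21·(1,0) + (0,1)
…
step 8: (469329, 22051)  from 1·(245764,11547) + (223565,10504)
step 9: (1653751, 77700)  from 3·(469329,22051) + (245764,11547)
→ (1653751, 77700).  Check: 1653751²=2734892370001, 453·77700²=2734892370000, difference 1.

1653751 77700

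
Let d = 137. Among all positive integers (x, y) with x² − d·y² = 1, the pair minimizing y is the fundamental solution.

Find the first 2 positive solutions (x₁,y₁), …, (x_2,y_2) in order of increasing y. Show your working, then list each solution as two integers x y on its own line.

6083073 519712
74007554246657 6322892069952

d=137: √d = [11; 1,2,2,1,1,2,2,1,22] (ℓ=9, odd), read p_17/q_17
step 0: (11, 1)  from 11·(1,0) + (0,1)
step 1: (12, 1)  from 1·(11,1) + (1,0)
…
step 3: (82, 7)  from 2·(35,3) + (12,1)
step 4: (117, 10)  from 1·(82,7) + (35,3)
…
step 6: (515, 44)  from 2·(199,17) + (117,10)
…
step 8: (1744, 149)  from 1·(1229,105) + (515,44)
step 9: (39597, 3383)  from 22·(1744,149) + (1229,105)
…
step 12: (285899, 24426)  from 2·(122279,10447) + (41341,3532)
step 13: (408178, 34873)  from 1·(285899,24426) + (122279,10447)
step 14: (694077, 59299)  from 1·(408178,34873) + (285899,24426)
step 15: (1796332, 153471)  from 2·(694077,59299) + (408178,34873)
step 16: (4286741, 366241)  from 2·(1796332,153471) + (694077,59299)
step 17: (6083073, 519712)  from 1·(4286741,366241) + (1796332,153471)
fundamental: x₁=6083073, y₁=519712  (since 37003777123329 − 137·270100562944 = 1)
n=2: (6083073,519712)∘(6083073,519712) = (6083073·6083073+137·519712·519712, 6083073·519712+519712·6083073) = (74007554246657,6322892069952)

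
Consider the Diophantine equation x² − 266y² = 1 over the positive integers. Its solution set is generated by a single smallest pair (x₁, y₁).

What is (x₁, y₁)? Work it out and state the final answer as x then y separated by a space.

685 42

√266 = [16; 3,4,3,32, …], period ℓ=4 (even) → k=3
step 0: (16, 1)  from 16·(1,0) + (0,1)
step 1: (49, 3)  from 3·(16,1) + (1,0)
step 2: (212, 13)  from 4·(49,3) + (16,1)
step 3: (685, 42)  from 3·(212,13) + (49,3)
fundamental: x₁=685, y₁=42  (since 469225 − 266·1764 = 1)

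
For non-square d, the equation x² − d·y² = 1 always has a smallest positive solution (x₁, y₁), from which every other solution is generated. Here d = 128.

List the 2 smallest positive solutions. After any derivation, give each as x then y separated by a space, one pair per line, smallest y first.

√128 → a₀=11, period (3,5,3,22); ℓ=4 even so k=3
k=0  a_k=11  p_k/q_k = 11/1
k=1  a_k=3  p_k/q_k = 34/3
k=2  a_k=5  p_k/q_k = 181/16
k=3  a_k=3  p_k/q_k = 577/51
(x₁, y₁) = (577, 51);  577² − 128·51² = 1 ✓
n=2: (577,51)∘(577,51) = (577·577+128·51·51, 577·51+51·577) = (665857,58854)

577 51
665857 58854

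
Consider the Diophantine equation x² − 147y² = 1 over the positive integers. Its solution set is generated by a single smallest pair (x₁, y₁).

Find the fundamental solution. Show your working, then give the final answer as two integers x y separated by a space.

√147 → a₀=12, period (8,24); ℓ=2 even so k=1
k=0  a_k=12  p_k/q_k = 12/1
k=1  a_k=8  p_k/q_k = 97/8
(x₁, y₁) = (97, 8);  97² − 147·8² = 1 ✓

97 8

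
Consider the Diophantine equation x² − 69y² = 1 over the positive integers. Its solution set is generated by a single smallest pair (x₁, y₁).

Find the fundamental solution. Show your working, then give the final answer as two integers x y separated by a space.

7775 936

[8; 3,3,1,4,1,3,3,16] for √69; ℓ=8 ⇒ convergent index 7
a_0=8:  p_0=8·1+0=8,  q_0=8·0+1=1
…
a_5=1:  p_5=1·515+108=623,  q_5=1·62+13=75
a_6=3:  p_6=3·623+515=2384,  q_6=3·75+62=287
a_7=3:  p_7=3·2384+623=7775,  q_7=3·287+75=936
fundamental: x₁=7775, y₁=936  (since 60450625 − 69·876096 = 1)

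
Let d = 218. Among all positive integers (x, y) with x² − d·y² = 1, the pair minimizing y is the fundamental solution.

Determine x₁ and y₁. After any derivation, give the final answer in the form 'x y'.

126003 8534

[14; 1,3,3,1,28] for √218; ℓ=5 ⇒ convergent index 9
i=0: a=14 ⇒ p=14, q=1
…
i=3: a=3 ⇒ p=192, q=13
…
i=5: a=28 ⇒ p=7220, q=489
i=6: a=1 ⇒ p=7471, q=506
…
i=8: a=3 ⇒ p=96370, q=6527
i=9: a=1 ⇒ p=126003, q=8534
(x₁, y₁) = (126003, 8534);  126003² − 218·8534² = 1 ✓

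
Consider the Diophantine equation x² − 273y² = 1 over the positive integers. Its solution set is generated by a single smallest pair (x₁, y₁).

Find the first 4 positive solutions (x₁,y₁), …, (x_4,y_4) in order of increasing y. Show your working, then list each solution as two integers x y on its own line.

727 44
1057057 63976
1536960151 93021060
2234739002497 135252557264

[16; 1,1,10,1,1,32] for √273; ℓ=6 ⇒ convergent index 5
i=0: a=16 ⇒ p=16, q=1
…
i=2: a=1 ⇒ p=33, q=2
i=3: a=10 ⇒ p=347, q=21
i=4: a=1 ⇒ p=380, q=23
i=5: a=1 ⇒ p=727, q=44
(x₁, y₁) = (727, 44);  727² − 273·44² = 1 ✓
k=2:  x_2 = 727·727+273·44·44 = 1057057,  y_2 = 727·44+44·727 = 63976
k=3:  x_3 = 727·1057057+273·44·63976 = 1536960151,  y_3 = 727·63976+44·1057057 = 93021060
k=4:  x_4 = 727·1536960151+273·44·93021060 = 2234739002497,  y_4 = 727·93021060+44·1536960151 = 135252557264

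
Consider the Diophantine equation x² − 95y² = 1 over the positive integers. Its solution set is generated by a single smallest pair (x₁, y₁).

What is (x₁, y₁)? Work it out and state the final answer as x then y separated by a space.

√95 → a₀=9, period (1,2,1,18); ℓ=4 even so k=3
a_0=9:  p_0=9·1+0=9,  q_0=9·0+1=1
a_1=1:  p_1=1·9+1=10,  q_1=1·1+0=1
a_2=2:  p_2=2·10+9=29,  q_2=2·1+1=3
a_3=1:  p_3=1·29+10=39,  q_3=1·3+1=4
(x₁, y₁) = (39, 4);  39² − 95·4² = 1 ✓

39 4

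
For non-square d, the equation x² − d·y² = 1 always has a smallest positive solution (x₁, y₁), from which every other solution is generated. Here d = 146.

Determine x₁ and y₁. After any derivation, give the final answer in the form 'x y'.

√146 = [12; 12,24, …], period ℓ=2 (even) → k=1
i=0: a=12 ⇒ p=12, q=1
i=1: a=12 ⇒ p=145, q=12
(x₁, y₁) = (145, 12);  145² − 146·12² = 1 ✓

145 12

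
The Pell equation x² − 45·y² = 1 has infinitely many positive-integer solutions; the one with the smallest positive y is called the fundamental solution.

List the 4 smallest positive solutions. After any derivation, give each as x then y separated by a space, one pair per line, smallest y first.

√45 = [6; 1,2,2,2,1,12, …], period ℓ=6 (even) → k=5
i=0: a=6 ⇒ p=6, q=1
i=1: a=1 ⇒ p=7, q=1
…
i=3: a=2 ⇒ p=47, q=7
i=4: a=2 ⇒ p=114, q=17
i=5: a=1 ⇒ p=161, q=24
→ (161, 24).  Check: 161²=25921, 45·24²=25920, difference 1.
k=2:  x_2 = 161·161+45·24·24 = 51841,  y_2 = 161·24+24·161 = 7728
k=3:  x_3 = 161·51841+45·24·7728 = 16692641,  y_3 = 161·7728+24·51841 = 2488392
k=4:  x_4 = 161·16692641+45·24·2488392 = 5374978561,  y_4 = 161·2488392+24·16692641 = 801254496

161 24
51841 7728
16692641 2488392
5374978561 801254496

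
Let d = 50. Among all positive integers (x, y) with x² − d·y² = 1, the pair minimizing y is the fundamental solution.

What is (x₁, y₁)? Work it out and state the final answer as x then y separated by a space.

99 14

[7; 14] for √50; ℓ=1 ⇒ convergent index 1
i=0: a=7 ⇒ p=7, q=1
i=1: a=14 ⇒ p=99, q=14
(x₁, y₁) = (99, 14);  99² − 50·14² = 1 ✓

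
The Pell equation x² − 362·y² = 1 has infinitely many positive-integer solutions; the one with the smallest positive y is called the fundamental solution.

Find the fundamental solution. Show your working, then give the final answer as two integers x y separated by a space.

√362 → a₀=19, period (38); ℓ=1 odd so k=1
k=0  a_k=19  p_k/q_k = 19/1
k=1  a_k=38  p_k/q_k = 723/38
fundamental: x₁=723, y₁=38  (since 522729 − 362·1444 = 1)

723 38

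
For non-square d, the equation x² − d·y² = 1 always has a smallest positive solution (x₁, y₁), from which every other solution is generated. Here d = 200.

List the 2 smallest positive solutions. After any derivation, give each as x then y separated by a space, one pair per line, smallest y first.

d=200: √d = [14; 7,28] (ℓ=2, even), read p_1/q_1
i=0: a=14 ⇒ p=14, q=1
i=1: a=7 ⇒ p=99, q=7
→ (99, 7).  Check: 99²=9801, 200·7²=9800, difference 1.
(99+7√200)^2 = 19601 + 1386√200

99 7
19601 1386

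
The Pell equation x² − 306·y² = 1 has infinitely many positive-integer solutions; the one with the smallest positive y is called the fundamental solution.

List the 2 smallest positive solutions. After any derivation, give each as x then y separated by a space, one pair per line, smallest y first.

√306 = [17; 2,34, …], period ℓ=2 (even) → k=1
k=0  a_k=17  p_k/q_k = 17/1
k=1  a_k=2  p_k/q_k = 35/2
→ (35, 2).  Check: 35²=1225, 306·2²=1224, difference 1.
(x_2, y_2) = (35·35 + 306·2·2, 35·2 + 2·35) = (2449, 140)

35 2
2449 140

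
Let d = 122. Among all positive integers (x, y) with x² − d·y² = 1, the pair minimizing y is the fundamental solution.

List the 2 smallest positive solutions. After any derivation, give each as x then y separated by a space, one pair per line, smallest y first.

√122 → a₀=11, period (22); ℓ=1 odd so k=1
k=0  a_k=11  p_k/q_k = 11/1
k=1  a_k=22  p_k/q_k = 243/22
→ (243, 22).  Check: 243²=59049, 122·22²=59048, difference 1.
(243+22√122)^2 = 118097 + 10692√122

243 22
118097 10692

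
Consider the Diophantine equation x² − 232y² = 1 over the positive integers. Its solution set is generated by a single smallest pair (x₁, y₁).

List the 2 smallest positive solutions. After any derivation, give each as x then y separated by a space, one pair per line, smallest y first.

19603 1287
768555217 50458122

d=232: √d = [15; 4,3,7,3,4,30] (ℓ=6, even), read p_5/q_5
k=0  a_k=15  p_k/q_k = 15/1
k=1  a_k=4  p_k/q_k = 61/4
k=2  a_k=3  p_k/q_k = 198/13
…
k=4  a_k=3  p_k/q_k = 4539/298
k=5  a_k=4  p_k/q_k = 19603/1287
(x₁, y₁) = (19603, 1287);  19603² − 232·1287² = 1 ✓
(x_2, y_2) = (19603·19603 + 232·1287·1287, 19603·1287 + 1287·19603) = (768555217, 50458122)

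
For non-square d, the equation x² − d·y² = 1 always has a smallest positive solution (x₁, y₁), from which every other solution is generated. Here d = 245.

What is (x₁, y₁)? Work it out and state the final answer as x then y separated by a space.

51841 3312

[15; 1,1,1,7,6,7,1,1,1,30] for √245; ℓ=10 ⇒ convergent index 9
k=0  a_k=15  p_k/q_k = 15/1
…
k=2  a_k=1  p_k/q_k = 31/2
k=3  a_k=1  p_k/q_k = 47/3
k=4  a_k=7  p_k/q_k = 360/23
k=5  a_k=6  p_k/q_k = 2207/141
k=6  a_k=7  p_k/q_k = 15809/1010
k=7  a_k=1  p_k/q_k = 18016/1151
k=8  a_k=1  p_k/q_k = 33825/2161
k=9  a_k=1  p_k/q_k = 51841/3312
→ (51841, 3312).  Check: 51841²=2687489281, 245·3312²=2687489280, difference 1.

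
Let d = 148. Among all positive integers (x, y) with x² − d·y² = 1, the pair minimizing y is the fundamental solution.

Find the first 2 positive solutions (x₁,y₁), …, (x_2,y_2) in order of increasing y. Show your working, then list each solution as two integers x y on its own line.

73 6
10657 876

√148 → a₀=12, period (6,24); ℓ=2 even so k=1
a_0=12:  p_0=12·1+0=12,  q_0=12·0+1=1
a_1=6:  p_1=6·12+1=73,  q_1=6·1+0=6
→ (73, 6).  Check: 73²=5329, 148·6²=5328, difference 1.
(x_2, y_2) = (73·73 + 148·6·6, 73·6 + 6·73) = (10657, 876)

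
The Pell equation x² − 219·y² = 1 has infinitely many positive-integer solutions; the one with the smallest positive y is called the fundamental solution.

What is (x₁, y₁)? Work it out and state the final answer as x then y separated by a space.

74 5

[14; 1,3,1,28] for √219; ℓ=4 ⇒ convergent index 3
step 0: (14, 1)  from 14·(1,0) + (0,1)
step 1: (15, 1)  from 1·(14,1) + (1,0)
step 2: (59, 4)  from 3·(15,1) + (14,1)
step 3: (74, 5)  from 1·(59,4) + (15,1)
→ (74, 5).  Check: 74²=5476, 219·5²=5475, difference 1.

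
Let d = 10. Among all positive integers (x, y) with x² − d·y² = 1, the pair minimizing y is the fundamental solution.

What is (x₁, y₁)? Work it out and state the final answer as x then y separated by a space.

19 6

[3; 6] for √10; ℓ=1 ⇒ convergent index 1
k=0  a_k=3  p_k/q_k = 3/1
k=1  a_k=6  p_k/q_k = 19/6
→ (19, 6).  Check: 19²=361, 10·6²=360, difference 1.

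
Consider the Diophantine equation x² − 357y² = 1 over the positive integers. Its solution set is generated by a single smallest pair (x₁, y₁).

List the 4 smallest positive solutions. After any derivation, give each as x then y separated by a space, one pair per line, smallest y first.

√357 → a₀=18, period (1,8,2,8,1,36); ℓ=6 even so k=5
a_0=18:  p_0=18·1+0=18,  q_0=18·0+1=1
a_1=1:  p_1=1·18+1=19,  q_1=1·1+0=1
…
a_3=2:  p_3=2·170+19=359,  q_3=2·9+1=19
a_4=8:  p_4=8·359+170=3042,  q_4=8·19+9=161
a_5=1:  p_5=1·3042+359=3401,  q_5=1·161+19=180
fundamental: x₁=3401, y₁=180  (since 11566801 − 357·32400 = 1)
k=2:  x_2 = 3401·3401+357·180·180 = 23133601,  y_2 = 3401·180+180·3401 = 1224360
k=3:  x_3 = 3401·23133601+357·180·1224360 = 157354750601,  y_3 = 3401·1224360+180·23133601 = 8328096540
k=4:  x_4 = 3401·157354750601+357·180·8328096540 = 1070326990454401,  y_4 = 3401·8328096540+180·157354750601 = 56647711440720

3401 180
23133601 1224360
157354750601 8328096540
1070326990454401 56647711440720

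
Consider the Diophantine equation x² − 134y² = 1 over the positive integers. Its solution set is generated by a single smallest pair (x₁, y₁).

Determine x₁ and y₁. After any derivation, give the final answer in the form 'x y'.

√134 → a₀=11, period (1,1,2,1,3,…,1,1,22); ℓ=14 even so k=13
k=0  a_k=11  p_k/q_k = 11/1
k=1  a_k=1  p_k/q_k = 12/1
k=2  a_k=1  p_k/q_k = 23/2
…
k=4  a_k=1  p_k/q_k = 81/7
k=5  a_k=3  p_k/q_k = 301/26
k=6  a_k=1  p_k/q_k = 382/33
k=7  a_k=10  p_k/q_k = 4121/356
k=8  a_k=1  p_k/q_k = 4503/389
k=9  a_k=3  p_k/q_k = 17630/1523
…
k=11  a_k=2  p_k/q_k = 61896/5347
k=12  a_k=1  p_k/q_k = 84029/7259
k=13  a_k=1  p_k/q_k = 145925/12606
→ (145925, 12606).  Check: 145925²=21294105625, 134·12606²=21294105624, difference 1.

145925 12606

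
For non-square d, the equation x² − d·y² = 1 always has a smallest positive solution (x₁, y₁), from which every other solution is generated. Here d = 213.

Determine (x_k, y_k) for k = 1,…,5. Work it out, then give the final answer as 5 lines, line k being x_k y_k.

194399 13320
75581942401 5178789360
29386108041429599 2013502945575960
11425260034216163289601 782845918228863306720
4442118250753789746628859999 304368927313532092980546600

√213 = [14; 1,1,2,6,1,8,1,6,2,1,1,28, …], period ℓ=12 (even) → k=11
k=0  a_k=14  p_k/q_k = 14/1
…
k=2  a_k=1  p_k/q_k = 29/2
…
k=4  a_k=6  p_k/q_k = 467/32
…
k=10  a_k=1  p_k/q_k = 115574/7919
k=11  a_k=1  p_k/q_k = 194399/13320
fundamental: x₁=194399, y₁=13320  (since 37790971201 − 213·177422400 = 1)
(x_2, y_2) = (194399·194399 + 213·13320·13320, 194399·13320 + 13320·194399) = (75581942401, 5178789360)
(x_3, y_3) = (194399·75581942401 + 213·13320·5178789360, 194399·5178789360 + 13320·75581942401) = (29386108041429599, 2013502945575960)
(x_4, y_4) = (194399·29386108041429599 + 213·13320·2013502945575960, 194399·2013502945575960 + 13320·29386108041429599) = (11425260034216163289601, 782845918228863306720)
(x_5, y_5) = (194399·11425260034216163289601 + 213·13320·782845918228863306720, 194399·782845918228863306720 + 13320·11425260034216163289601) = (4442118250753789746628859999, 304368927313532092980546600)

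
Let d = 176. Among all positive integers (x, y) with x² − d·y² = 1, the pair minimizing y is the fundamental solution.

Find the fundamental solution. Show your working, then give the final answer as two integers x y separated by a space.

199 15

d=176: √d = [13; 3,1,3,26] (ℓ=4, even), read p_3/q_3
step 0: (13, 1)  from 13·(1,0) + (0,1)
step 1: (40, 3)  from 3·(13,1) + (1,0)
step 2: (53, 4)  from 1·(40,3) + (13,1)
step 3: (199, 15)  from 3·(53,4) + (40,3)
fundamental: x₁=199, y₁=15  (since 39601 − 176·225 = 1)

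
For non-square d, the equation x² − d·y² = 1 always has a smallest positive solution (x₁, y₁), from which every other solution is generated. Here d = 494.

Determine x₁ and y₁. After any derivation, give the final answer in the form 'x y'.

d=494: √d = [22; 4,2,2,1,2,1,2,2,4,44] (ℓ=10, even), read p_9/q_9
a_0=22:  p_0=22·1+0=22,  q_0=22·0+1=1
…
a_2=2:  p_2=2·89+22=200,  q_2=2·4+1=9
a_3=2:  p_3=2·200+89=489,  q_3=2·9+4=22
a_4=1:  p_4=1·489+200=689,  q_4=1·22+9=31
…
a_6=1:  p_6=1·1867+689=2556,  q_6=1·84+31=115
a_7=2:  p_7=2·2556+1867=6979,  q_7=2·115+84=314
a_8=2:  p_8=2·6979+2556=16514,  q_8=2·314+115=743
a_9=4:  p_9=4·16514+6979=73035,  q_9=4·743+314=3286
→ (73035, 3286).  Check: 73035²=5334111225, 494·3286²=5334111224, difference 1.

73035 3286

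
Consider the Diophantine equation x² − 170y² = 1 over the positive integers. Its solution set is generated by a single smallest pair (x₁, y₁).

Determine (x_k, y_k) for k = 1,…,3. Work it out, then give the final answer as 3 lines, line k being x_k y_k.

√170 → a₀=13, period (26); ℓ=1 odd so k=1
k=0  a_k=13  p_k/q_k = 13/1
k=1  a_k=26  p_k/q_k = 339/26
fundamental: x₁=339, y₁=26  (since 114921 − 170·676 = 1)
n=2: (339,26)∘(339,26) = (339·339+170·26·26, 339·26+26·339) = (229841,17628)
n=3: (229841,17628)∘(339,26) = (339·229841+170·26·17628, 339·17628+26·229841) = (155831859,11951758)

339 26
229841 17628
155831859 11951758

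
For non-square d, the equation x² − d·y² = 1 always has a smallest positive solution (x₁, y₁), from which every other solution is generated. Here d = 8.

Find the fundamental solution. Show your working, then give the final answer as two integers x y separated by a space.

3 1

d=8: √d = [2; 1,4] (ℓ=2, even), read p_1/q_1
step 0: (2, 1)  from 2·(1,0) + (0,1)
step 1: (3, 1)  from 1·(2,1) + (1,0)
→ (3, 1).  Check: 3²=9, 8·1²=8, difference 1.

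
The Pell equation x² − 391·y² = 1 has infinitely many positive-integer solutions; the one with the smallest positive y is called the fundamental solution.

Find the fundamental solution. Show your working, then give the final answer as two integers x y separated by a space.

√391 → a₀=19, period (1,3,2,2,1,…,3,1,38); ℓ=16 even so k=15
i=0: a=19 ⇒ p=19, q=1
i=1: a=1 ⇒ p=20, q=1
i=2: a=3 ⇒ p=79, q=4
i=3: a=2 ⇒ p=178, q=9
…
i=5: a=1 ⇒ p=613, q=31
i=6: a=1 ⇒ p=1048, q=53
…
i=9: a=2 ⇒ p=107747, q=5449
i=10: a=1 ⇒ p=160266, q=8105
i=11: a=1 ⇒ p=268013, q=13554
…
i=14: a=3 ⇒ p=5678083, q=287153
i=15: a=1 ⇒ p=7338680, q=371133
(x₁, y₁) = (7338680, 371133);  7338680² − 391·371133² = 1 ✓

7338680 371133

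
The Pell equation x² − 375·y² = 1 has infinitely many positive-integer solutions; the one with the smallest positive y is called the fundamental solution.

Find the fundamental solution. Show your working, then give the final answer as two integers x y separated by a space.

15124 781

d=375: √d = [19; 2,1,2,1,5,1,2,1,2,38] (ℓ=10, even), read p_9/q_9
k=0  a_k=19  p_k/q_k = 19/1
…
k=2  a_k=1  p_k/q_k = 58/3
…
k=8  a_k=1  p_k/q_k = 5519/285
k=9  a_k=2  p_k/q_k = 15124/781
fundamental: x₁=15124, y₁=781  (since 228735376 − 375·609961 = 1)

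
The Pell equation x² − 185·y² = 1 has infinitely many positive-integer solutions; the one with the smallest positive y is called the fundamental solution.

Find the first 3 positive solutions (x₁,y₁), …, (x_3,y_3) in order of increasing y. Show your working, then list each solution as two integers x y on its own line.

√185 → a₀=13, period (1,1,1,1,26); ℓ=5 odd so k=9
step 0: (13, 1)  from 13·(1,0) + (0,1)
…
step 2: (27, 2)  from 1·(14,1) + (13,1)
…
step 4: (68, 5)  from 1·(41,3) + (27,2)
…
step 6: (1877, 138)  from 1·(1809,133) + (68,5)
step 7: (3686, 271)  from 1·(1877,138) + (1809,133)
step 8: (5563, 409)  from 1·(3686,271) + (1877,138)
step 9: (9249, 680)  from 1·(5563,409) + (3686,271)
(x₁, y₁) = (9249, 680);  9249² − 185·680² = 1 ✓
(9249+680√185)^2 = 171088001 + 12578640√185
(9249+680√185)^3 = 3164785833249 + 232679682040√185

9249 680
171088001 12578640
3164785833249 232679682040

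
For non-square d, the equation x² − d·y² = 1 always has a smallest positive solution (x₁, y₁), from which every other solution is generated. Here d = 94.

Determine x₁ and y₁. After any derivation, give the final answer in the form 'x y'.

d=94: √d = [9; 1,2,3,1,1,…,2,1,18] (ℓ=16, even), read p_15/q_15
i=0: a=9 ⇒ p=9, q=1
…
i=2: a=2 ⇒ p=29, q=3
…
i=5: a=1 ⇒ p=223, q=23
…
i=7: a=1 ⇒ p=1464, q=151
…
i=13: a=3 ⇒ p=652934, q=67345
i=14: a=2 ⇒ p=1490361, q=153719
i=15: a=1 ⇒ p=2143295, q=221064
→ (2143295, 221064).  Check: 2143295²=4593713457025, 94·221064²=4593713457024, difference 1.

2143295 221064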